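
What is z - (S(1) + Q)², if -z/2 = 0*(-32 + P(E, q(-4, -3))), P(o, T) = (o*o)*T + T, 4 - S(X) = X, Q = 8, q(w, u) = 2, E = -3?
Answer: -121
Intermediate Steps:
S(X) = 4 - X
P(o, T) = T + T*o² (P(o, T) = o²*T + T = T*o² + T = T + T*o²)
z = 0 (z = -0*(-32 + 2*(1 + (-3)²)) = -0*(-32 + 2*(1 + 9)) = -0*(-32 + 2*10) = -0*(-32 + 20) = -0*(-12) = -2*0 = 0)
z - (S(1) + Q)² = 0 - ((4 - 1*1) + 8)² = 0 - ((4 - 1) + 8)² = 0 - (3 + 8)² = 0 - 1*11² = 0 - 1*121 = 0 - 121 = -121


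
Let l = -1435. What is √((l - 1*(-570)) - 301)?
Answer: I*√1166 ≈ 34.147*I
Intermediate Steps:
√((l - 1*(-570)) - 301) = √((-1435 - 1*(-570)) - 301) = √((-1435 + 570) - 301) = √(-865 - 301) = √(-1166) = I*√1166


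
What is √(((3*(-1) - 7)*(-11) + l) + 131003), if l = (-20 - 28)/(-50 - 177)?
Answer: √6756132673/227 ≈ 362.10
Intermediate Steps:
l = 48/227 (l = -48/(-227) = -48*(-1/227) = 48/227 ≈ 0.21145)
√(((3*(-1) - 7)*(-11) + l) + 131003) = √(((3*(-1) - 7)*(-11) + 48/227) + 131003) = √(((-3 - 7)*(-11) + 48/227) + 131003) = √((-10*(-11) + 48/227) + 131003) = √((110 + 48/227) + 131003) = √(25018/227 + 131003) = √(29762699/227) = √6756132673/227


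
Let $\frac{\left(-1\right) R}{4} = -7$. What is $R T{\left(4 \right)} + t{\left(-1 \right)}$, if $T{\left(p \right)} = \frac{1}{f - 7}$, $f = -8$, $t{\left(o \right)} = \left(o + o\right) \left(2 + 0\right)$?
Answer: $- \frac{88}{15} \approx -5.8667$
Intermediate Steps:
$t{\left(o \right)} = 4 o$ ($t{\left(o \right)} = 2 o 2 = 4 o$)
$R = 28$ ($R = \left(-4\right) \left(-7\right) = 28$)
$T{\left(p \right)} = - \frac{1}{15}$ ($T{\left(p \right)} = \frac{1}{-8 - 7} = \frac{1}{-15} = - \frac{1}{15}$)
$R T{\left(4 \right)} + t{\left(-1 \right)} = 28 \left(- \frac{1}{15}\right) + 4 \left(-1\right) = - \frac{28}{15} - 4 = - \frac{88}{15}$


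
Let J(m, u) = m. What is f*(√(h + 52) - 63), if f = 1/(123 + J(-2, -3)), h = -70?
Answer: -63/121 + 3*I*√2/121 ≈ -0.52066 + 0.035063*I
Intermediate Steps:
f = 1/121 (f = 1/(123 - 2) = 1/121 ≈ 0.0082645)
f*(√(h + 52) - 63) = (√(-70 + 52) - 63)/121 = (√(-18) - 63)/121 = (3*I*√2 - 63)/121 = (-63 + 3*I*√2)/121 = -63/121 + 3*I*√2/121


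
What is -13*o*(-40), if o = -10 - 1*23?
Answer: -17160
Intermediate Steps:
o = -33 (o = -10 - 23 = -33)
-13*o*(-40) = -13*(-33)*(-40) = 429*(-40) = -17160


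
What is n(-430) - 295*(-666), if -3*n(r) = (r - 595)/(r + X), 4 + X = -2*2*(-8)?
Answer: 236941795/1206 ≈ 1.9647e+5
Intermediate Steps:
X = 28 (X = -4 - 2*2*(-8) = -4 - 4*(-8) = -4 + 32 = 28)
n(r) = -(-595 + r)/(3*(28 + r)) (n(r) = -(r - 595)/(3*(r + 28)) = -(-595 + r)/(3*(28 + r)))
n(-430) - 295*(-666) = (595 - 1*(-430))/(3*(28 - 430)) - 295*(-666) = (1/3)*(595 + 430)/(-402) + 196470 = (1/3)*(-1/402)*1025 + 196470 = -1025/1206 + 196470 = 236941795/1206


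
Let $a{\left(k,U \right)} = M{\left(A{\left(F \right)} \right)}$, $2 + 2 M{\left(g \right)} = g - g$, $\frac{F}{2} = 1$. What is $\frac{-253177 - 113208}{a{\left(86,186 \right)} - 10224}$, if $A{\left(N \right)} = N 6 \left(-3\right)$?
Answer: $\frac{73277}{2045} \approx 35.832$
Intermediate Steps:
$F = 2$ ($F = 2 \cdot 1 = 2$)
$A{\left(N \right)} = - 18 N$ ($A{\left(N \right)} = 6 N \left(-3\right) = - 18 N$)
$M{\left(g \right)} = -1$ ($M{\left(g \right)} = -1 + \frac{g - g}{2} = -1 + \frac{1}{2} \cdot 0 = -1 + 0 = -1$)
$a{\left(k,U \right)} = -1$
$\frac{-253177 - 113208}{a{\left(86,186 \right)} - 10224} = \frac{-253177 - 113208}{-1 - 10224} = - \frac{366385}{-10225} = \left(-366385\right) \left(- \frac{1}{10225}\right) = \frac{73277}{2045}$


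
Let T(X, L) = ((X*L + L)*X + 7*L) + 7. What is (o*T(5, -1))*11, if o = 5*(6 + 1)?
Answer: -11550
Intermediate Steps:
T(X, L) = 7 + 7*L + X*(L + L*X) (T(X, L) = ((L*X + L)*X + 7*L) + 7 = ((L + L*X)*X + 7*L) + 7 = (X*(L + L*X) + 7*L) + 7 = (7*L + X*(L + L*X)) + 7 = 7 + 7*L + X*(L + L*X))
o = 35 (o = 5*7 = 35)
(o*T(5, -1))*11 = (35*(7 + 7*(-1) - 1*5 - 1*5**2))*11 = (35*(7 - 7 - 5 - 1*25))*11 = (35*(7 - 7 - 5 - 25))*11 = (35*(-30))*11 = -1050*11 = -11550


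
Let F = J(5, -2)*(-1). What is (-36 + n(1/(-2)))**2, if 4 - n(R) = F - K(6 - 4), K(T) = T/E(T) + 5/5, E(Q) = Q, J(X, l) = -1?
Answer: 961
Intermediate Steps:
K(T) = 2 (K(T) = T/T + 5/5 = 1 + 5*(1/5) = 1 + 1 = 2)
F = 1 (F = -1*(-1) = 1)
n(R) = 5 (n(R) = 4 - (1 - 1*2) = 4 - (1 - 2) = 4 - 1*(-1) = 4 + 1 = 5)
(-36 + n(1/(-2)))**2 = (-36 + 5)**2 = (-31)**2 = 961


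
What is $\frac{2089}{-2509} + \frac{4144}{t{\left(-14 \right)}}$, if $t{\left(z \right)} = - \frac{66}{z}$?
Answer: $\frac{72712135}{82797} \approx 878.2$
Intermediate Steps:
$\frac{2089}{-2509} + \frac{4144}{t{\left(-14 \right)}} = \frac{2089}{-2509} + \frac{4144}{\left(-66\right) \frac{1}{-14}} = 2089 \left(- \frac{1}{2509}\right) + \frac{4144}{\left(-66\right) \left(- \frac{1}{14}\right)} = - \frac{2089}{2509} + \frac{4144}{\frac{33}{7}} = - \frac{2089}{2509} + 4144 \cdot \frac{7}{33} = - \frac{2089}{2509} + \frac{29008}{33} = \frac{72712135}{82797}$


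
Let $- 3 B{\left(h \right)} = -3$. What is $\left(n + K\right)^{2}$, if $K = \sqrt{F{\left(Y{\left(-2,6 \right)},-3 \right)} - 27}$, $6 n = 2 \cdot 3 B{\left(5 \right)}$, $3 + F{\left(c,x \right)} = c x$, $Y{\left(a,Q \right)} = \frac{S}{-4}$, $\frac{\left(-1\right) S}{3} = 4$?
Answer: $\left(1 + i \sqrt{39}\right)^{2} \approx -38.0 + 12.49 i$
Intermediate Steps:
$B{\left(h \right)} = 1$ ($B{\left(h \right)} = \left(- \frac{1}{3}\right) \left(-3\right) = 1$)
$S = -12$ ($S = \left(-3\right) 4 = -12$)
$Y{\left(a,Q \right)} = 3$ ($Y{\left(a,Q \right)} = - \frac{12}{-4} = \left(-12\right) \left(- \frac{1}{4}\right) = 3$)
$F{\left(c,x \right)} = -3 + c x$
$n = 1$ ($n = \frac{2 \cdot 3 \cdot 1}{6} = \frac{6 \cdot 1}{6} = \frac{1}{6} \cdot 6 = 1$)
$K = i \sqrt{39}$ ($K = \sqrt{\left(-3 + 3 \left(-3\right)\right) - 27} = \sqrt{\left(-3 - 9\right) - 27} = \sqrt{-12 - 27} = \sqrt{-39} = i \sqrt{39} \approx 6.245 i$)
$\left(n + K\right)^{2} = \left(1 + i \sqrt{39}\right)^{2}$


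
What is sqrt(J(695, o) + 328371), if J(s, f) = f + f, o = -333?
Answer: sqrt(327705) ≈ 572.46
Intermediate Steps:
J(s, f) = 2*f
sqrt(J(695, o) + 328371) = sqrt(2*(-333) + 328371) = sqrt(-666 + 328371) = sqrt(327705)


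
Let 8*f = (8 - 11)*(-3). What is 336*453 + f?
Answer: 1217673/8 ≈ 1.5221e+5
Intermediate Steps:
f = 9/8 (f = ((8 - 11)*(-3))/8 = (-3*(-3))/8 = (1/8)*9 = 9/8 ≈ 1.1250)
336*453 + f = 336*453 + 9/8 = 152208 + 9/8 = 1217673/8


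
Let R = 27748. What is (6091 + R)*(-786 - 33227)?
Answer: -1150965907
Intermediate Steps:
(6091 + R)*(-786 - 33227) = (6091 + 27748)*(-786 - 33227) = 33839*(-34013) = -1150965907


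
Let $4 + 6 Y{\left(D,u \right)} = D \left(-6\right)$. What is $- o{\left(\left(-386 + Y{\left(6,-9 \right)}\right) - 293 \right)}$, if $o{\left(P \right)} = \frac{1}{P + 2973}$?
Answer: $- \frac{3}{6862} \approx -0.00043719$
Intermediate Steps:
$Y{\left(D,u \right)} = - \frac{2}{3} - D$ ($Y{\left(D,u \right)} = - \frac{2}{3} + \frac{D \left(-6\right)}{6} = - \frac{2}{3} + \frac{\left(-6\right) D}{6} = - \frac{2}{3} - D$)
$o{\left(P \right)} = \frac{1}{2973 + P}$
$- o{\left(\left(-386 + Y{\left(6,-9 \right)}\right) - 293 \right)} = - \frac{1}{2973 - \frac{2057}{3}} = - \frac{1}{\frac{6862}{3}} = \left(-1\right) \frac{3}{6862} = - \frac{3}{6862}$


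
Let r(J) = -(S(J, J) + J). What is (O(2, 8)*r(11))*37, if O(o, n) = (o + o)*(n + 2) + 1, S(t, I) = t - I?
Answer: -16687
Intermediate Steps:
r(J) = -J (r(J) = -((J - J) + J) = -(0 + J) = -J)
O(o, n) = 1 + 2*o*(2 + n) (O(o, n) = (2*o)*(2 + n) + 1 = 2*o*(2 + n) + 1 = 1 + 2*o*(2 + n))
(O(2, 8)*r(11))*37 = ((1 + 4*2 + 2*8*2)*(-1*11))*37 = ((1 + 8 + 32)*(-11))*37 = (41*(-11))*37 = -451*37 = -16687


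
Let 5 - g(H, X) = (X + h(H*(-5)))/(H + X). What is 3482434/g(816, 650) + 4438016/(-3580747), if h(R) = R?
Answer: 4570138645226527/9632209430 ≈ 4.7446e+5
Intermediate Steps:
g(H, X) = 5 - (X - 5*H)/(H + X) (g(H, X) = 5 - (X + H*(-5))/(H + X) = 5 - (X - 5*H)/(H + X))
3482434/g(816, 650) + 4438016/(-3580747) = 3482434/((2*(2*650 + 5*816)/(816 + 650))) + 4438016/(-3580747) = 3482434/((2*(1300 + 4080)/1466)) + 4438016*(-1/3580747) = 3482434/((2*(1/1466)*5380)) - 4438016/3580747 = 3482434/(5380/733) - 4438016/3580747 = 3482434*(733/5380) - 4438016/3580747 = 1276312061/2690 - 4438016/3580747 = 4570138645226527/9632209430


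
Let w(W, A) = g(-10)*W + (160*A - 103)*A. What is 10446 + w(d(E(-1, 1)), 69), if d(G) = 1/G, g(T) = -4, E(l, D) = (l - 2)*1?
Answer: 2295301/3 ≈ 7.6510e+5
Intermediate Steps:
E(l, D) = -2 + l (E(l, D) = (-2 + l)*1 = -2 + l)
w(W, A) = -4*W + A*(-103 + 160*A) (w(W, A) = -4*W + (160*A - 103)*A = -4*W + (-103 + 160*A)*A = -4*W + A*(-103 + 160*A))
10446 + w(d(E(-1, 1)), 69) = 10446 + (-103*69 - 4/(-2 - 1) + 160*69**2) = 10446 + (-7107 - 4/(-3) + 160*4761) = 10446 + (-7107 - 4*(-1/3) + 761760) = 10446 + (-7107 + 4/3 + 761760) = 10446 + 2263963/3 = 2295301/3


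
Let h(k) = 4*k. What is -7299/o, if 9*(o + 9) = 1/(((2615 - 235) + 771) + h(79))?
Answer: 227750697/280826 ≈ 811.00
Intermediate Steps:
o = -280826/31203 (o = -9 + 1/(9*(((2615 - 235) + 771) + 4*79)) = -9 + 1/(9*((2380 + 771) + 316)) = -9 + 1/(9*(3151 + 316)) = -9 + (⅑)/3467 = -9 + (⅑)*(1/3467) = -9 + 1/31203 = -280826/31203 ≈ -9.0000)
-7299/o = -7299/(-280826/31203) = -7299*(-31203/280826) = 227750697/280826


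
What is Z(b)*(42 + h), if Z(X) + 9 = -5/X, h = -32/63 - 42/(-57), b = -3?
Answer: -1112056/3591 ≈ -309.68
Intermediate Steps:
h = 274/1197 (h = -32*1/63 - 42*(-1/57) = -32/63 + 14/19 = 274/1197 ≈ 0.22891)
Z(X) = -9 - 5/X
Z(b)*(42 + h) = (-9 - 5/(-3))*(42 + 274/1197) = (-9 - 5*(-⅓))*(50548/1197) = (-9 + 5/3)*(50548/1197) = -22/3*50548/1197 = -1112056/3591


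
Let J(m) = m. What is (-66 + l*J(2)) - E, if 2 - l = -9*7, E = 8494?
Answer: -8430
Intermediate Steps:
l = 65 (l = 2 - (-9)*7 = 2 - 1*(-63) = 2 + 63 = 65)
(-66 + l*J(2)) - E = (-66 + 65*2) - 1*8494 = (-66 + 130) - 8494 = 64 - 8494 = -8430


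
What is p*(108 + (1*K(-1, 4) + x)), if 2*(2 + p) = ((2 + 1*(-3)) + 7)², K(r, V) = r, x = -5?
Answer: 1632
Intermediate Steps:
p = 16 (p = -2 + ((2 + 1*(-3)) + 7)²/2 = -2 + ((2 - 3) + 7)²/2 = -2 + (-1 + 7)²/2 = -2 + (½)*6² = -2 + (½)*36 = -2 + 18 = 16)
p*(108 + (1*K(-1, 4) + x)) = 16*(108 + (1*(-1) - 5)) = 16*(108 + (-1 - 5)) = 16*(108 - 6) = 16*102 = 1632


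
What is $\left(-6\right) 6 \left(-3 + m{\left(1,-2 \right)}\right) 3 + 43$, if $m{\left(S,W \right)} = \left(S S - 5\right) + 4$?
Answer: $367$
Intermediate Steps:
$m{\left(S,W \right)} = -1 + S^{2}$ ($m{\left(S,W \right)} = \left(S^{2} - 5\right) + 4 = \left(-5 + S^{2}\right) + 4 = -1 + S^{2}$)
$\left(-6\right) 6 \left(-3 + m{\left(1,-2 \right)}\right) 3 + 43 = \left(-6\right) 6 \left(-3 - \left(1 - 1^{2}\right)\right) 3 + 43 = - 36 \left(-3 + \left(-1 + 1\right)\right) 3 + 43 = - 36 \left(-3 + 0\right) 3 + 43 = - 36 \left(\left(-3\right) 3\right) + 43 = \left(-36\right) \left(-9\right) + 43 = 324 + 43 = 367$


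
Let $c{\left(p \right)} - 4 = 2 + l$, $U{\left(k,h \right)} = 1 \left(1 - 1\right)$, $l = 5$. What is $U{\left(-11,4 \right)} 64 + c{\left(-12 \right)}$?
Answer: $11$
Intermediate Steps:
$U{\left(k,h \right)} = 0$ ($U{\left(k,h \right)} = 1 \cdot 0 = 0$)
$c{\left(p \right)} = 11$ ($c{\left(p \right)} = 4 + \left(2 + 5\right) = 4 + 7 = 11$)
$U{\left(-11,4 \right)} 64 + c{\left(-12 \right)} = 0 \cdot 64 + 11 = 0 + 11 = 11$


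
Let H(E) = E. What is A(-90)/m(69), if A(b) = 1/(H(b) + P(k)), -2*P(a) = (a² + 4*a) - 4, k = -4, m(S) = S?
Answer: -1/6072 ≈ -0.00016469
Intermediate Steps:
P(a) = 2 - 2*a - a²/2 (P(a) = -((a² + 4*a) - 4)/2 = -(-4 + a² + 4*a)/2 = 2 - 2*a - a²/2)
A(b) = 1/(2 + b) (A(b) = 1/(b + (2 - 2*(-4) - ½*(-4)²)) = 1/(b + (2 + 8 - ½*16)) = 1/(b + (2 + 8 - 8)) = 1/(b + 2) = 1/(2 + b))
A(-90)/m(69) = 1/((2 - 90)*69) = (1/69)/(-88) = -1/88*1/69 = -1/6072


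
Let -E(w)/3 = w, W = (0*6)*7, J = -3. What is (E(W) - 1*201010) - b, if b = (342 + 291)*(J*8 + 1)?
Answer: -186451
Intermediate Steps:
W = 0 (W = 0*7 = 0)
E(w) = -3*w
b = -14559 (b = (342 + 291)*(-3*8 + 1) = 633*(-24 + 1) = 633*(-23) = -14559)
(E(W) - 1*201010) - b = (-3*0 - 1*201010) - 1*(-14559) = (0 - 201010) + 14559 = -201010 + 14559 = -186451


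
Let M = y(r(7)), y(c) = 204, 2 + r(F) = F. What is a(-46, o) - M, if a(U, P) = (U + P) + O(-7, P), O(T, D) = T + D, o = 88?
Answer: -81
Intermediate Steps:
r(F) = -2 + F
O(T, D) = D + T
M = 204
a(U, P) = -7 + U + 2*P (a(U, P) = (U + P) + (P - 7) = (P + U) + (-7 + P) = -7 + U + 2*P)
a(-46, o) - M = (-7 - 46 + 2*88) - 1*204 = (-7 - 46 + 176) - 204 = 123 - 204 = -81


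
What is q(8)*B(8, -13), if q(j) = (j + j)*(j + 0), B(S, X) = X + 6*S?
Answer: 4480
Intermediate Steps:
q(j) = 2*j**2 (q(j) = (2*j)*j = 2*j**2)
q(8)*B(8, -13) = (2*8**2)*(-13 + 6*8) = (2*64)*(-13 + 48) = 128*35 = 4480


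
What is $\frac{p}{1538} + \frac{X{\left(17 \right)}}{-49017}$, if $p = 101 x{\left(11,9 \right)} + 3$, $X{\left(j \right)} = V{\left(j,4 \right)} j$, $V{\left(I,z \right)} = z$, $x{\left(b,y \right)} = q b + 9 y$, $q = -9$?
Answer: $- \frac{89070439}{75388146} \approx -1.1815$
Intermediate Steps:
$x{\left(b,y \right)} = - 9 b + 9 y$
$X{\left(j \right)} = 4 j$
$p = -1815$ ($p = 101 \left(\left(-9\right) 11 + 9 \cdot 9\right) + 3 = 101 \left(-99 + 81\right) + 3 = 101 \left(-18\right) + 3 = -1818 + 3 = -1815$)
$\frac{p}{1538} + \frac{X{\left(17 \right)}}{-49017} = - \frac{1815}{1538} + \frac{4 \cdot 17}{-49017} = \left(-1815\right) \frac{1}{1538} + 68 \left(- \frac{1}{49017}\right) = - \frac{1815}{1538} - \frac{68}{49017} = - \frac{89070439}{75388146}$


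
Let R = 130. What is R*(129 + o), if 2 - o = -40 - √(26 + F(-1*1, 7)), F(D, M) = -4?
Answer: 22230 + 130*√22 ≈ 22840.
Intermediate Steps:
o = 42 + √22 (o = 2 - (-40 - √(26 - 4)) = 2 - (-40 - √22) = 2 + (40 + √22) = 42 + √22 ≈ 46.690)
R*(129 + o) = 130*(129 + (42 + √22)) = 130*(171 + √22) = 22230 + 130*√22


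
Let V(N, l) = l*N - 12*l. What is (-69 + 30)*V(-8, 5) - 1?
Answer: 3899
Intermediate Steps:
V(N, l) = -12*l + N*l (V(N, l) = N*l - 12*l = -12*l + N*l)
(-69 + 30)*V(-8, 5) - 1 = (-69 + 30)*(5*(-12 - 8)) - 1 = -195*(-20) - 1 = -39*(-100) - 1 = 3900 - 1 = 3899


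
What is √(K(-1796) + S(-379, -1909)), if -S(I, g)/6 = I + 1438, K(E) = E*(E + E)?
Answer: √6444878 ≈ 2538.7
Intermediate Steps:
K(E) = 2*E² (K(E) = E*(2*E) = 2*E²)
S(I, g) = -8628 - 6*I (S(I, g) = -6*(I + 1438) = -6*(1438 + I) = -8628 - 6*I)
√(K(-1796) + S(-379, -1909)) = √(2*(-1796)² + (-8628 - 6*(-379))) = √(2*3225616 + (-8628 + 2274)) = √(6451232 - 6354) = √6444878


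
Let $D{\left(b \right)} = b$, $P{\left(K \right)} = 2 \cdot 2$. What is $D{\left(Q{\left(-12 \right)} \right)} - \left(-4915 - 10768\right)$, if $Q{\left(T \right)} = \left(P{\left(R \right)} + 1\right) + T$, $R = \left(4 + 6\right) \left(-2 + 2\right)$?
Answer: $15676$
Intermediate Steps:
$R = 0$ ($R = 10 \cdot 0 = 0$)
$P{\left(K \right)} = 4$
$Q{\left(T \right)} = 5 + T$ ($Q{\left(T \right)} = \left(4 + 1\right) + T = 5 + T$)
$D{\left(Q{\left(-12 \right)} \right)} - \left(-4915 - 10768\right) = \left(5 - 12\right) - \left(-4915 - 10768\right) = -7 - \left(-4915 - 10768\right) = -7 - -15683 = -7 + 15683 = 15676$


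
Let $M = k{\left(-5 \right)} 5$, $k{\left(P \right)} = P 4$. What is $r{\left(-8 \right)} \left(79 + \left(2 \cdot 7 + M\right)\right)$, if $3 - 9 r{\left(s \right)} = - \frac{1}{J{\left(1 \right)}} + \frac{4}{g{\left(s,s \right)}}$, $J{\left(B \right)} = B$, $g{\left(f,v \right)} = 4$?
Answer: $- \frac{7}{3} \approx -2.3333$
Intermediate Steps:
$k{\left(P \right)} = 4 P$
$r{\left(s \right)} = \frac{1}{3}$ ($r{\left(s \right)} = \frac{1}{3} - \frac{- 1^{-1} + \frac{4}{4}}{9} = \frac{1}{3} - \frac{\left(-1\right) 1 + 4 \cdot \frac{1}{4}}{9} = \frac{1}{3} - \frac{-1 + 1}{9} = \frac{1}{3} - 0 = \frac{1}{3} + 0 = \frac{1}{3}$)
$M = -100$ ($M = 4 \left(-5\right) 5 = \left(-20\right) 5 = -100$)
$r{\left(-8 \right)} \left(79 + \left(2 \cdot 7 + M\right)\right) = \frac{79 + \left(2 \cdot 7 - 100\right)}{3} = \frac{79 + \left(14 - 100\right)}{3} = \frac{79 - 86}{3} = \frac{1}{3} \left(-7\right) = - \frac{7}{3}$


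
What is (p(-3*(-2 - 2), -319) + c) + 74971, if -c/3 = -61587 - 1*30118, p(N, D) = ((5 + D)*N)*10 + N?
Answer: 312418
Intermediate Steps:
p(N, D) = N + 10*N*(5 + D) (p(N, D) = (N*(5 + D))*10 + N = 10*N*(5 + D) + N = N + 10*N*(5 + D))
c = 275115 (c = -3*(-61587 - 1*30118) = -3*(-61587 - 30118) = -3*(-91705) = 275115)
(p(-3*(-2 - 2), -319) + c) + 74971 = ((-3*(-2 - 2))*(51 + 10*(-319)) + 275115) + 74971 = ((-3*(-4))*(51 - 3190) + 275115) + 74971 = (12*(-3139) + 275115) + 74971 = (-37668 + 275115) + 74971 = 237447 + 74971 = 312418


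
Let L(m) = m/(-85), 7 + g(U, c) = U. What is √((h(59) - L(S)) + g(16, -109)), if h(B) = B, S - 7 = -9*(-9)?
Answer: 6*√13855/85 ≈ 8.3087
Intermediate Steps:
S = 88 (S = 7 - 9*(-9) = 7 + 81 = 88)
g(U, c) = -7 + U
L(m) = -m/85 (L(m) = m*(-1/85) = -m/85)
√((h(59) - L(S)) + g(16, -109)) = √((59 - (-1)*88/85) + (-7 + 16)) = √((59 - 1*(-88/85)) + 9) = √((59 + 88/85) + 9) = √(5103/85 + 9) = √(5868/85) = 6*√13855/85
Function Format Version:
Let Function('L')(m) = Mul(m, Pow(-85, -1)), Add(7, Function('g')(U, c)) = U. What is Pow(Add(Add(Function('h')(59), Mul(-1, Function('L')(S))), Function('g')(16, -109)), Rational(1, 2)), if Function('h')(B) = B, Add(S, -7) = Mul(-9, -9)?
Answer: Mul(Rational(6, 85), Pow(13855, Rational(1, 2))) ≈ 8.3087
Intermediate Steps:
S = 88 (S = Add(7, Mul(-9, -9)) = Add(7, 81) = 88)
Function('g')(U, c) = Add(-7, U)
Function('L')(m) = Mul(Rational(-1, 85), m) (Function('L')(m) = Mul(m, Rational(-1, 85)) = Mul(Rational(-1, 85), m))
Pow(Add(Add(Function('h')(59), Mul(-1, Function('L')(S))), Function('g')(16, -109)), Rational(1, 2)) = Pow(Add(Add(59, Mul(-1, Mul(Rational(-1, 85), 88))), Add(-7, 16)), Rational(1, 2)) = Pow(Add(Add(59, Mul(-1, Rational(-88, 85))), 9), Rational(1, 2)) = Pow(Add(Add(59, Rational(88, 85)), 9), Rational(1, 2)) = Pow(Add(Rational(5103, 85), 9), Rational(1, 2)) = Pow(Rational(5868, 85), Rational(1, 2)) = Mul(Rational(6, 85), Pow(13855, Rational(1, 2)))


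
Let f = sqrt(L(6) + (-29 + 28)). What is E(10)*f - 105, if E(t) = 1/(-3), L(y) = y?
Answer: -105 - sqrt(5)/3 ≈ -105.75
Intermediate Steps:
E(t) = -1/3
f = sqrt(5) (f = sqrt(6 + (-29 + 28)) = sqrt(6 - 1) = sqrt(5) ≈ 2.2361)
E(10)*f - 105 = -sqrt(5)/3 - 105 = -105 - sqrt(5)/3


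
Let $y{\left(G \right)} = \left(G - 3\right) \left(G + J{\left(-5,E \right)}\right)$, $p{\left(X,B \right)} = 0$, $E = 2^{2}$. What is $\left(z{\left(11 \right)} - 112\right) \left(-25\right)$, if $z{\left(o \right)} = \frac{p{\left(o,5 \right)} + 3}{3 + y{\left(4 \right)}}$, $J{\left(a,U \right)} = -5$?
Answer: $\frac{5525}{2} \approx 2762.5$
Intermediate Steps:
$E = 4$
$y{\left(G \right)} = \left(-5 + G\right) \left(-3 + G\right)$ ($y{\left(G \right)} = \left(G - 3\right) \left(G - 5\right) = \left(-3 + G\right) \left(-5 + G\right) = \left(-5 + G\right) \left(-3 + G\right)$)
$z{\left(o \right)} = \frac{3}{2}$ ($z{\left(o \right)} = \frac{0 + 3}{3 + \left(15 + 4^{2} - 32\right)} = \frac{3}{3 + \left(15 + 16 - 32\right)} = \frac{3}{3 - 1} = \frac{3}{2}$)
$\left(z{\left(11 \right)} - 112\right) \left(-25\right) = \left(\frac{3}{2} - 112\right) \left(-25\right) = \left(- \frac{221}{2}\right) \left(-25\right) = \frac{5525}{2}$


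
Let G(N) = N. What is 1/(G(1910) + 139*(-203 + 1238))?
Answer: 1/145775 ≈ 6.8599e-6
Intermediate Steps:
1/(G(1910) + 139*(-203 + 1238)) = 1/(1910 + 139*(-203 + 1238)) = 1/(1910 + 139*1035) = 1/(1910 + 143865) = 1/145775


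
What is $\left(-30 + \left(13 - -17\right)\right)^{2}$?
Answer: $0$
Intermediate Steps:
$\left(-30 + \left(13 - -17\right)\right)^{2} = \left(-30 + \left(13 + 17\right)\right)^{2} = \left(-30 + 30\right)^{2} = 0^{2} = 0$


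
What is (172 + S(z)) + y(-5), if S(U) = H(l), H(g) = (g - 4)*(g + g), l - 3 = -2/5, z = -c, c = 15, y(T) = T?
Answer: 3993/25 ≈ 159.72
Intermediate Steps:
z = -15 (z = -1*15 = -15)
l = 13/5 (l = 3 - 2/5 = 3 - 2*⅕ = 3 - ⅖ = 13/5 ≈ 2.6000)
H(g) = 2*g*(-4 + g) (H(g) = (-4 + g)*(2*g) = 2*g*(-4 + g))
S(U) = -182/25 (S(U) = 2*(13/5)*(-4 + 13/5) = 2*(13/5)*(-7/5) = -182/25)
(172 + S(z)) + y(-5) = (172 - 182/25) - 5 = 4118/25 - 5 = 3993/25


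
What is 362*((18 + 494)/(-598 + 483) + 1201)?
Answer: 49812286/115 ≈ 4.3315e+5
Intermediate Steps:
362*((18 + 494)/(-598 + 483) + 1201) = 362*(512/(-115) + 1201) = 362*(512*(-1/115) + 1201) = 362*(-512/115 + 1201) = 362*(137603/115) = 49812286/115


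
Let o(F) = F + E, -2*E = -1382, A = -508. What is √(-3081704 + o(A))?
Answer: I*√3081521 ≈ 1755.4*I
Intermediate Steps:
E = 691 (E = -½*(-1382) = 691)
o(F) = 691 + F (o(F) = F + 691 = 691 + F)
√(-3081704 + o(A)) = √(-3081704 + (691 - 508)) = √(-3081704 + 183) = √(-3081521) = I*√3081521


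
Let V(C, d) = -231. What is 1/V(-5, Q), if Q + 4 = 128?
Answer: -1/231 ≈ -0.0043290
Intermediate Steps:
Q = 124 (Q = -4 + 128 = 124)
1/V(-5, Q) = 1/(-231) = -1/231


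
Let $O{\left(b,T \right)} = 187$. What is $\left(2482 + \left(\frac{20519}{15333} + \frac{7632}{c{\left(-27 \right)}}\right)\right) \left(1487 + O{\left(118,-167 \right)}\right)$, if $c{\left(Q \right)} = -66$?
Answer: $\frac{222833784042}{56221} \approx 3.9635 \cdot 10^{6}$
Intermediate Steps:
$\left(2482 + \left(\frac{20519}{15333} + \frac{7632}{c{\left(-27 \right)}}\right)\right) \left(1487 + O{\left(118,-167 \right)}\right) = \left(2482 + \left(\frac{20519}{15333} + \frac{7632}{-66}\right)\right) \left(1487 + 187\right) = \left(2482 + \left(20519 \cdot \frac{1}{15333} + 7632 \left(- \frac{1}{66}\right)\right)\right) 1674 = \left(2482 + \left(\frac{20519}{15333} - \frac{1272}{11}\right)\right) 1674 = \left(2482 - \frac{19277867}{168663}\right) 1674 = \frac{399343699}{168663} \cdot 1674 = \frac{222833784042}{56221}$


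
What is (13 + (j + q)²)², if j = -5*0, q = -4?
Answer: 841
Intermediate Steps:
j = 0
(13 + (j + q)²)² = (13 + (0 - 4)²)² = (13 + (-4)²)² = (13 + 16)² = 29² = 841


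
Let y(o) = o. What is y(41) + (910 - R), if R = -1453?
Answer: 2404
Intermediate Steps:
y(41) + (910 - R) = 41 + (910 - 1*(-1453)) = 41 + (910 + 1453) = 41 + 2363 = 2404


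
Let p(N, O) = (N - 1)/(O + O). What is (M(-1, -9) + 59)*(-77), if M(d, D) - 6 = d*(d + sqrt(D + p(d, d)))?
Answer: -5082 + 154*I*sqrt(2) ≈ -5082.0 + 217.79*I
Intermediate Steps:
p(N, O) = (-1 + N)/(2*O) (p(N, O) = (-1 + N)/((2*O)) = (-1 + N)*(1/(2*O)) = (-1 + N)/(2*O))
M(d, D) = 6 + d*(d + sqrt(D + (-1 + d)/(2*d)))
(M(-1, -9) + 59)*(-77) = ((6 + (-1)**2 + (1/2)*(-1)*sqrt(2 - 2/(-1) + 4*(-9))) + 59)*(-77) = ((6 + 1 + (1/2)*(-1)*sqrt(2 - 2*(-1) - 36)) + 59)*(-77) = ((6 + 1 + (1/2)*(-1)*sqrt(2 + 2 - 36)) + 59)*(-77) = ((6 + 1 + (1/2)*(-1)*sqrt(-32)) + 59)*(-77) = ((6 + 1 + (1/2)*(-1)*(4*I*sqrt(2))) + 59)*(-77) = ((6 + 1 - 2*I*sqrt(2)) + 59)*(-77) = ((7 - 2*I*sqrt(2)) + 59)*(-77) = (66 - 2*I*sqrt(2))*(-77) = -5082 + 154*I*sqrt(2)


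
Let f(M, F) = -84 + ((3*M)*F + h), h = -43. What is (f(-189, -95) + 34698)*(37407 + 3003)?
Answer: 3573698760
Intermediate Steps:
f(M, F) = -127 + 3*F*M (f(M, F) = -84 + ((3*M)*F - 43) = -84 + (3*F*M - 43) = -84 + (-43 + 3*F*M) = -127 + 3*F*M)
(f(-189, -95) + 34698)*(37407 + 3003) = ((-127 + 3*(-95)*(-189)) + 34698)*(37407 + 3003) = ((-127 + 53865) + 34698)*40410 = (53738 + 34698)*40410 = 88436*40410 = 3573698760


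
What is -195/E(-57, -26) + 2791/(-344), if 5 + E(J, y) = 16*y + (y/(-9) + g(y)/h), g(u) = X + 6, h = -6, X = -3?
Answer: -3964549/518408 ≈ -7.6475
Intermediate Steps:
g(u) = 3 (g(u) = -3 + 6 = 3)
E(J, y) = -11/2 + 143*y/9 (E(J, y) = -5 + (16*y + (y/(-9) + 3/(-6))) = -5 + (16*y + (y*(-⅑) + 3*(-⅙))) = -5 + (16*y + (-y/9 - ½)) = -5 + (16*y + (-½ - y/9)) = -5 + (-½ + 143*y/9) = -11/2 + 143*y/9)
-195/E(-57, -26) + 2791/(-344) = -195/(-11/2 + (143/9)*(-26)) + 2791/(-344) = -195/(-11/2 - 3718/9) + 2791*(-1/344) = -195/(-7535/18) - 2791/344 = -195*(-18/7535) - 2791/344 = 702/1507 - 2791/344 = -3964549/518408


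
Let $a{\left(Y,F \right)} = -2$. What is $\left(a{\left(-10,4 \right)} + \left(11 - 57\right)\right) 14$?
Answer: $-672$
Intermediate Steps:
$\left(a{\left(-10,4 \right)} + \left(11 - 57\right)\right) 14 = \left(-2 + \left(11 - 57\right)\right) 14 = \left(-2 - 46\right) 14 = \left(-48\right) 14 = -672$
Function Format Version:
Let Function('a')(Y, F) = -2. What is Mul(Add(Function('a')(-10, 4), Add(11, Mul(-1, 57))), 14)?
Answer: -672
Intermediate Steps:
Mul(Add(Function('a')(-10, 4), Add(11, Mul(-1, 57))), 14) = Mul(Add(-2, Add(11, Mul(-1, 57))), 14) = Mul(Add(-2, Add(11, -57)), 14) = Mul(Add(-2, -46), 14) = Mul(-48, 14) = -672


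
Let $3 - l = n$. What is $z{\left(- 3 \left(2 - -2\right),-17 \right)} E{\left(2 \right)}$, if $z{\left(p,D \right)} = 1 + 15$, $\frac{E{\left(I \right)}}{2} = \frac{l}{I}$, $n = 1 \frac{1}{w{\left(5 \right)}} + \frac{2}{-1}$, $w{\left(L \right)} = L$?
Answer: $\frac{384}{5} \approx 76.8$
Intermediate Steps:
$n = - \frac{9}{5}$ ($n = 1 \cdot \frac{1}{5} + \frac{2}{-1} = 1 \cdot \frac{1}{5} + 2 \left(-1\right) = \frac{1}{5} - 2 = - \frac{9}{5} \approx -1.8$)
$l = \frac{24}{5}$ ($l = 3 - - \frac{9}{5} = 3 + \frac{9}{5} = \frac{24}{5} \approx 4.8$)
$E{\left(I \right)} = \frac{48}{5 I}$ ($E{\left(I \right)} = 2 \frac{24}{5 I} = \frac{48}{5 I}$)
$z{\left(p,D \right)} = 16$
$z{\left(- 3 \left(2 - -2\right),-17 \right)} E{\left(2 \right)} = 16 \frac{48}{5 \cdot 2} = 16 \cdot \frac{48}{5} \cdot \frac{1}{2} = 16 \cdot \frac{24}{5} = \frac{384}{5}$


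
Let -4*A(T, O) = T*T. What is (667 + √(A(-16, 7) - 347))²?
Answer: (667 + I*√411)² ≈ 4.4448e+5 + 27044.0*I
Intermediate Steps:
A(T, O) = -T²/4 (A(T, O) = -T*T/4 = -T²/4)
(667 + √(A(-16, 7) - 347))² = (667 + √(-¼*(-16)² - 347))² = (667 + √(-¼*256 - 347))² = (667 + √(-64 - 347))² = (667 + √(-411))² = (667 + I*√411)²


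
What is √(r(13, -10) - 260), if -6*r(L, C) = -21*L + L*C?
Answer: I*√6942/6 ≈ 13.886*I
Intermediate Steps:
r(L, C) = 7*L/2 - C*L/6 (r(L, C) = -(-21*L + L*C)/6 = -(-21*L + C*L)/6 = 7*L/2 - C*L/6)
√(r(13, -10) - 260) = √((⅙)*13*(21 - 1*(-10)) - 260) = √((⅙)*13*(21 + 10) - 260) = √((⅙)*13*31 - 260) = √(403/6 - 260) = √(-1157/6) = I*√6942/6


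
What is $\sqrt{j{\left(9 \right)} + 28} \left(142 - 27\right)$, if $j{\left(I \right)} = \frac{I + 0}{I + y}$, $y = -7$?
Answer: $\frac{115 \sqrt{130}}{2} \approx 655.6$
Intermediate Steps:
$j{\left(I \right)} = \frac{I}{-7 + I}$ ($j{\left(I \right)} = \frac{I + 0}{I - 7} = \frac{I}{-7 + I}$)
$\sqrt{j{\left(9 \right)} + 28} \left(142 - 27\right) = \sqrt{\frac{9}{-7 + 9} + 28} \left(142 - 27\right) = \sqrt{\frac{9}{2} + 28} \cdot 115 = \sqrt{\frac{65}{2}} \cdot 115 = \frac{\sqrt{130}}{2} \cdot 115 = \frac{115 \sqrt{130}}{2}$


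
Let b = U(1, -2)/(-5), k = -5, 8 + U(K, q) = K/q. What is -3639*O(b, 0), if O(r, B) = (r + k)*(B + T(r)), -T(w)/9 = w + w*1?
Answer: -18373311/50 ≈ -3.6747e+5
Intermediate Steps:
U(K, q) = -8 + K/q
T(w) = -18*w (T(w) = -9*(w + w*1) = -9*(w + w) = -18*w)
b = 17/10 (b = (-8 + 1/(-2))/(-5) = (-8 + 1*(-1/2))*(-1/5) = (-8 - 1/2)*(-1/5) = -17/2*(-1/5) = 17/10 ≈ 1.7000)
O(r, B) = (-5 + r)*(B - 18*r) (O(r, B) = (r - 5)*(B - 18*r) = (-5 + r)*(B - 18*r))
-3639*O(b, 0) = -3639*(-18*(17/10)**2 - 5*0 + 90*(17/10) + 0*(17/10)) = -3639*(-18*289/100 + 0 + 153 + 0) = -3639*(-2601/50 + 0 + 153 + 0) = -3639*5049/50 = -18373311/50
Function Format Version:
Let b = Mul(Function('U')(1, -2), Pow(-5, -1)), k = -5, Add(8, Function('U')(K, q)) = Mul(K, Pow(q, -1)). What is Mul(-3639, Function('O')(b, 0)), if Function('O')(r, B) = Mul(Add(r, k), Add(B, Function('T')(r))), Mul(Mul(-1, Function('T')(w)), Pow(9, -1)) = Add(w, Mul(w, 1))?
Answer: Rational(-18373311, 50) ≈ -3.6747e+5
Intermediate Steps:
Function('U')(K, q) = Add(-8, Mul(K, Pow(q, -1)))
Function('T')(w) = Mul(-18, w) (Function('T')(w) = Mul(-9, Add(w, Mul(w, 1))) = Mul(-9, Add(w, w)) = Mul(-9, Mul(2, w)) = Mul(-18, w))
b = Rational(17, 10) (b = Mul(Add(-8, Mul(1, Pow(-2, -1))), Pow(-5, -1)) = Mul(Add(-8, Mul(1, Rational(-1, 2))), Rational(-1, 5)) = Mul(Add(-8, Rational(-1, 2)), Rational(-1, 5)) = Mul(Rational(-17, 2), Rational(-1, 5)) = Rational(17, 10) ≈ 1.7000)
Function('O')(r, B) = Mul(Add(-5, r), Add(B, Mul(-18, r))) (Function('O')(r, B) = Mul(Add(r, -5), Add(B, Mul(-18, r))) = Mul(Add(-5, r), Add(B, Mul(-18, r))))
Mul(-3639, Function('O')(b, 0)) = Mul(-3639, Add(Mul(-18, Pow(Rational(17, 10), 2)), Mul(-5, 0), Mul(90, Rational(17, 10)), Mul(0, Rational(17, 10)))) = Mul(-3639, Add(Mul(-18, Rational(289, 100)), 0, 153, 0)) = Mul(-3639, Add(Rational(-2601, 50), 0, 153, 0)) = Mul(-3639, Rational(5049, 50)) = Rational(-18373311, 50)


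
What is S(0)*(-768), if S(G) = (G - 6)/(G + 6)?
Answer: 768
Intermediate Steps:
S(G) = (-6 + G)/(6 + G)
S(0)*(-768) = ((-6 + 0)/(6 + 0))*(-768) = (-6/6)*(-768) = ((⅙)*(-6))*(-768) = -1*(-768) = 768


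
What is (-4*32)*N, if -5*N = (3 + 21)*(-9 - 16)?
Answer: -15360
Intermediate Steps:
N = 120 (N = -(3 + 21)*(-9 - 16)/5 = -24*(-25)/5 = -⅕*(-600) = 120)
(-4*32)*N = -4*32*120 = -128*120 = -15360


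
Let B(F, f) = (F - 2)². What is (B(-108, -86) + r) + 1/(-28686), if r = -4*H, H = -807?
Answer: 439699007/28686 ≈ 15328.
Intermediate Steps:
B(F, f) = (-2 + F)²
r = 3228 (r = -4*(-807) = 3228)
(B(-108, -86) + r) + 1/(-28686) = ((-2 - 108)² + 3228) + 1/(-28686) = ((-110)² + 3228) - 1/28686 = (12100 + 3228) - 1/28686 = 15328 - 1/28686 = 439699007/28686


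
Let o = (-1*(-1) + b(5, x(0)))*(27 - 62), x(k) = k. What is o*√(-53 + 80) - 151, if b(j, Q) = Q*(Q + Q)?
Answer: -151 - 105*√3 ≈ -332.87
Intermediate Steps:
b(j, Q) = 2*Q² (b(j, Q) = Q*(2*Q) = 2*Q²)
o = -35 (o = (-1*(-1) + 2*0²)*(27 - 62) = (1 + 2*0)*(-35) = (1 + 0)*(-35) = 1*(-35) = -35)
o*√(-53 + 80) - 151 = -35*√(-53 + 80) - 151 = -105*√3 - 151 = -151 - 105*√3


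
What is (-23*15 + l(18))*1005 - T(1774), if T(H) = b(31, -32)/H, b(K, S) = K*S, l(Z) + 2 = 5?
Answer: -304870274/887 ≈ -3.4371e+5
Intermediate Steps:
l(Z) = 3 (l(Z) = -2 + 5 = 3)
T(H) = -992/H (T(H) = (31*(-32))/H = -992/H)
(-23*15 + l(18))*1005 - T(1774) = (-23*15 + 3)*1005 - (-992)/1774 = (-345 + 3)*1005 - (-992)/1774 = -342*1005 - 1*(-496/887) = -343710 + 496/887 = -304870274/887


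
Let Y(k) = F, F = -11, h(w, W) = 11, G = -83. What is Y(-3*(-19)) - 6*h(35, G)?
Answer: -77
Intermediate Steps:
Y(k) = -11
Y(-3*(-19)) - 6*h(35, G) = -11 - 6*11 = -11 - 1*66 = -11 - 66 = -77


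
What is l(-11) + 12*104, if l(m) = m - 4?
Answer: 1233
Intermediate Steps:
l(m) = -4 + m
l(-11) + 12*104 = (-4 - 11) + 12*104 = -15 + 1248 = 1233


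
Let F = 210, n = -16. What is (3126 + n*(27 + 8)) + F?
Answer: 2776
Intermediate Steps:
(3126 + n*(27 + 8)) + F = (3126 - 16*(27 + 8)) + 210 = (3126 - 16*35) + 210 = (3126 - 560) + 210 = 2566 + 210 = 2776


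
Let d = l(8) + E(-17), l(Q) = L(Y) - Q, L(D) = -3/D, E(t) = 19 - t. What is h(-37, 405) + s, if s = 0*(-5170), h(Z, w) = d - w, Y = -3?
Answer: -376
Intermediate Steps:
l(Q) = 1 - Q (l(Q) = -3/(-3) - Q = -3*(-⅓) - Q = 1 - Q)
d = 29 (d = (1 - 1*8) + (19 - 1*(-17)) = (1 - 8) + (19 + 17) = -7 + 36 = 29)
h(Z, w) = 29 - w
s = 0
h(-37, 405) + s = (29 - 1*405) + 0 = (29 - 405) + 0 = -376 + 0 = -376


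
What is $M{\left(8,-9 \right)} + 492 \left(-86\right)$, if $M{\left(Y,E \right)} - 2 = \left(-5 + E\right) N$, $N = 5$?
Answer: $-42380$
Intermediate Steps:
$M{\left(Y,E \right)} = -23 + 5 E$ ($M{\left(Y,E \right)} = 2 + \left(-5 + E\right) 5 = 2 + \left(-25 + 5 E\right) = -23 + 5 E$)
$M{\left(8,-9 \right)} + 492 \left(-86\right) = \left(-23 + 5 \left(-9\right)\right) + 492 \left(-86\right) = \left(-23 - 45\right) - 42312 = -68 - 42312 = -42380$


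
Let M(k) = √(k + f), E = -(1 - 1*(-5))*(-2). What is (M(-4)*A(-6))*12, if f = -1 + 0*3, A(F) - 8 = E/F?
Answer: 72*I*√5 ≈ 161.0*I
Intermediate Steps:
E = 12 (E = -(1 + 5)*(-2) = -1*6*(-2) = -6*(-2) = 12)
A(F) = 8 + 12/F
f = -1 (f = -1 + 0 = -1)
M(k) = √(-1 + k) (M(k) = √(k - 1) = √(-1 + k))
(M(-4)*A(-6))*12 = (√(-1 - 4)*(8 + 12/(-6)))*12 = (√(-5)*(8 + 12*(-⅙)))*12 = ((I*√5)*(8 - 2))*12 = ((I*√5)*6)*12 = (6*I*√5)*12 = 72*I*√5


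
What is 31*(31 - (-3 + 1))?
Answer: 1023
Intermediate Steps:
31*(31 - (-3 + 1)) = 31*(31 - 1*(-2)) = 31*(31 + 2) = 31*33 = 1023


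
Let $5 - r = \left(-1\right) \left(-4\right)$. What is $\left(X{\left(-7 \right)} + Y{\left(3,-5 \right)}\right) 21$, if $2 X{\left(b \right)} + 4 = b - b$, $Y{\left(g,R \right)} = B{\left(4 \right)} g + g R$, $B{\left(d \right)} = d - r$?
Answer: $-168$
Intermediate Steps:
$r = 1$ ($r = 5 - \left(-1\right) \left(-4\right) = 5 - 4 = 1$)
$B{\left(d \right)} = -1 + d$ ($B{\left(d \right)} = d - 1 = -1 + d$)
$Y{\left(g,R \right)} = 3 g + R g$ ($Y{\left(g,R \right)} = \left(-1 + 4\right) g + g R = 3 g + R g$)
$X{\left(b \right)} = -2$ ($X{\left(b \right)} = -2 + \frac{b - b}{2} = -2 + \frac{1}{2} \cdot 0 = -2 + 0 = -2$)
$\left(X{\left(-7 \right)} + Y{\left(3,-5 \right)}\right) 21 = \left(-2 + 3 \left(3 - 5\right)\right) 21 = \left(-2 + 3 \left(-2\right)\right) 21 = \left(-2 - 6\right) 21 = \left(-8\right) 21 = -168$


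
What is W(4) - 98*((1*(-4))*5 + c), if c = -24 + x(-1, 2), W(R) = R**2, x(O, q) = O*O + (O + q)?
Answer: 4132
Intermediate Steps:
x(O, q) = O + q + O**2 (x(O, q) = O**2 + (O + q) = O + q + O**2)
c = -22 (c = -24 + (-1 + 2 + (-1)**2) = -24 + (-1 + 2 + 1) = -24 + 2 = -22)
W(4) - 98*((1*(-4))*5 + c) = 4**2 - 98*((1*(-4))*5 - 22) = 16 - 98*(-4*5 - 22) = 16 - 98*(-20 - 22) = 16 - 98*(-42) = 16 + 4116 = 4132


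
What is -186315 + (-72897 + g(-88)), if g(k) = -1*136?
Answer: -259348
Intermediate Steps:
g(k) = -136
-186315 + (-72897 + g(-88)) = -186315 + (-72897 - 136) = -186315 - 73033 = -259348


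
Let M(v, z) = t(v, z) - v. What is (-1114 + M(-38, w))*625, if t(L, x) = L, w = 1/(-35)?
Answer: -696250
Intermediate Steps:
w = -1/35 ≈ -0.028571
M(v, z) = 0 (M(v, z) = v - v = 0)
(-1114 + M(-38, w))*625 = (-1114 + 0)*625 = -1114*625 = -696250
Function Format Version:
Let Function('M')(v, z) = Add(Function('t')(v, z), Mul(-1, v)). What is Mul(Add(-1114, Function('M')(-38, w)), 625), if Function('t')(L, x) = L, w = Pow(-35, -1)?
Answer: -696250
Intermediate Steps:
w = Rational(-1, 35) ≈ -0.028571
Function('M')(v, z) = 0 (Function('M')(v, z) = Add(v, Mul(-1, v)) = 0)
Mul(Add(-1114, Function('M')(-38, w)), 625) = Mul(Add(-1114, 0), 625) = Mul(-1114, 625) = -696250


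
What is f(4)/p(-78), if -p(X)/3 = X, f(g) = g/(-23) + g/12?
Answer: 11/16146 ≈ 0.00068128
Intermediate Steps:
f(g) = 11*g/276 (f(g) = g*(-1/23) + g*(1/12) = -g/23 + g/12 = 11*g/276)
p(X) = -3*X
f(4)/p(-78) = ((11/276)*4)/((-3*(-78))) = (11/69)/234 = (11/69)*(1/234) = 11/16146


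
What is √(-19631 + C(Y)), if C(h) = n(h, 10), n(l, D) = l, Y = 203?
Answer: 2*I*√4857 ≈ 139.38*I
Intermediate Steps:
C(h) = h
√(-19631 + C(Y)) = √(-19631 + 203) = √(-19428) = 2*I*√4857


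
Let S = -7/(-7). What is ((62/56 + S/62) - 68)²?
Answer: 3369686401/753424 ≈ 4472.5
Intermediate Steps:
S = 1 (S = -⅐*(-7) = 1)
((62/56 + S/62) - 68)² = ((62/56 + 1/62) - 68)² = ((62*(1/56) + 1*(1/62)) - 68)² = ((31/28 + 1/62) - 68)² = (975/868 - 68)² = (-58049/868)² = 3369686401/753424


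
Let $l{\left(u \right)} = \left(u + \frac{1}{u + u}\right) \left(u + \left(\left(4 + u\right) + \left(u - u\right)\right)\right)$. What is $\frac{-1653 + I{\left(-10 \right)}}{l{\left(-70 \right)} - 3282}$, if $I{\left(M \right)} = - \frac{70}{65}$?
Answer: $- \frac{752605}{2838732} \approx -0.26512$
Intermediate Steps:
$I{\left(M \right)} = - \frac{14}{13}$ ($I{\left(M \right)} = \left(-70\right) \frac{1}{65} = - \frac{14}{13}$)
$l{\left(u \right)} = \left(4 + 2 u\right) \left(u + \frac{1}{2 u}\right)$ ($l{\left(u \right)} = \left(u + \frac{1}{2 u}\right) \left(u + \left(\left(4 + u\right) + 0\right)\right) = \left(u + \frac{1}{2 u}\right) \left(u + \left(4 + u\right)\right) = \left(u + \frac{1}{2 u}\right) \left(4 + 2 u\right) = \left(4 + 2 u\right) \left(u + \frac{1}{2 u}\right)$)
$\frac{-1653 + I{\left(-10 \right)}}{l{\left(-70 \right)} - 3282} = \frac{-1653 - \frac{14}{13}}{\left(1 + \frac{2}{-70} + 2 \left(-70\right)^{2} + 4 \left(-70\right)\right) - 3282} = - \frac{21503}{13 \left(\left(1 + 2 \left(- \frac{1}{70}\right) + 2 \cdot 4900 - 280\right) - 3282\right)} = - \frac{21503}{13 \left(\left(1 - \frac{1}{35} + 9800 - 280\right) - 3282\right)} = - \frac{21503}{13 \left(\frac{333234}{35} - 3282\right)} = - \frac{21503}{13 \cdot \frac{218364}{35}} = \left(- \frac{21503}{13}\right) \frac{35}{218364} = - \frac{752605}{2838732}$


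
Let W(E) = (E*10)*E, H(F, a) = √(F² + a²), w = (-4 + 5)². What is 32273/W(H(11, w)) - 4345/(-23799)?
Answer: 773366027/29034780 ≈ 26.636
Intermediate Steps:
w = 1 (w = 1² = 1)
W(E) = 10*E² (W(E) = (10*E)*E = 10*E²)
32273/W(H(11, w)) - 4345/(-23799) = 32273/((10*(√(11² + 1²))²)) - 4345/(-23799) = 32273/((10*(√(121 + 1))²)) - 4345*(-1/23799) = 32273/((10*(√122)²)) + 4345/23799 = 32273/((10*122)) + 4345/23799 = 32273/1220 + 4345/23799 = 773366027/29034780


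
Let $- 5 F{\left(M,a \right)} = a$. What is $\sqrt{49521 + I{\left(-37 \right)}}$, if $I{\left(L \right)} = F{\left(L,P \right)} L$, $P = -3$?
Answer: $\frac{\sqrt{1237470}}{5} \approx 222.48$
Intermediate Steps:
$F{\left(M,a \right)} = - \frac{a}{5}$
$I{\left(L \right)} = \frac{3 L}{5}$ ($I{\left(L \right)} = \left(- \frac{1}{5}\right) \left(-3\right) L = \frac{3 L}{5}$)
$\sqrt{49521 + I{\left(-37 \right)}} = \sqrt{49521 + \frac{3}{5} \left(-37\right)} = \sqrt{49521 - \frac{111}{5}} = \sqrt{\frac{247494}{5}} = \frac{\sqrt{1237470}}{5}$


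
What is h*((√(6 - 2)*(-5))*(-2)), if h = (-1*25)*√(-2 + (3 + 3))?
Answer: -1000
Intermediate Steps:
h = -50 (h = -25*√(-2 + 6) = -25*√4 = -25*2 = -50)
h*((√(6 - 2)*(-5))*(-2)) = -50*√(6 - 2)*(-5)*(-2) = -50*√4*(-5)*(-2) = -50*2*(-5)*(-2) = -(-500)*(-2) = -50*20 = -1000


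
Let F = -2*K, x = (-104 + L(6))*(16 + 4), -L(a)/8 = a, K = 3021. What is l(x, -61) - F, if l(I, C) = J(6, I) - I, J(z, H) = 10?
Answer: 9092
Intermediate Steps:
L(a) = -8*a
x = -3040 (x = (-104 - 8*6)*(16 + 4) = (-104 - 48)*20 = -152*20 = -3040)
F = -6042 (F = -2*3021 = -6042)
l(I, C) = 10 - I
l(x, -61) - F = (10 - 1*(-3040)) - 1*(-6042) = (10 + 3040) + 6042 = 3050 + 6042 = 9092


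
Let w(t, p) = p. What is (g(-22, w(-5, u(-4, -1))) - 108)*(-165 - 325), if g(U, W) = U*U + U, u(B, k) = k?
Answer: -173460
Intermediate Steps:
g(U, W) = U + U² (g(U, W) = U² + U = U + U²)
(g(-22, w(-5, u(-4, -1))) - 108)*(-165 - 325) = (-22*(1 - 22) - 108)*(-165 - 325) = (-22*(-21) - 108)*(-490) = (462 - 108)*(-490) = 354*(-490) = -173460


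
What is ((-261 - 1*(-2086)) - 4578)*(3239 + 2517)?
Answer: -15846268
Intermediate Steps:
((-261 - 1*(-2086)) - 4578)*(3239 + 2517) = ((-261 + 2086) - 4578)*5756 = (1825 - 4578)*5756 = -2753*5756 = -15846268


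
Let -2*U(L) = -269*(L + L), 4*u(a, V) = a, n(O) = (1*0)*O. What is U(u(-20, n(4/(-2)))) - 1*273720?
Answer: -275065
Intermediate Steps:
n(O) = 0 (n(O) = 0*O = 0)
u(a, V) = a/4
U(L) = 269*L (U(L) = -(-269)*(L + L)/2 = -(-269)*2*L/2 = -(-269)*L = 269*L)
U(u(-20, n(4/(-2)))) - 1*273720 = 269*((¼)*(-20)) - 1*273720 = 269*(-5) - 273720 = -1345 - 273720 = -275065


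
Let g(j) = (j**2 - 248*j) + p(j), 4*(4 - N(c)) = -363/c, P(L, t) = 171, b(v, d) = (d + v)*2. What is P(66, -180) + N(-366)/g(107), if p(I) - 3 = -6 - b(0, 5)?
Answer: 1260062969/7368800 ≈ 171.00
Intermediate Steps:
b(v, d) = 2*d + 2*v
p(I) = -13 (p(I) = 3 + (-6 - (2*5 + 2*0)) = 3 + (-6 - (10 + 0)) = 3 + (-6 - 1*10) = 3 + (-6 - 10) = 3 - 16 = -13)
N(c) = 4 + 363/(4*c) (N(c) = 4 - (-363)/(4*c) = 4 + 363/(4*c))
g(j) = -13 + j**2 - 248*j (g(j) = (j**2 - 248*j) - 13 = -13 + j**2 - 248*j)
P(66, -180) + N(-366)/g(107) = 171 + (4 + (363/4)/(-366))/(-13 + 107**2 - 248*107) = 171 + (4 + (363/4)*(-1/366))/(-13 + 11449 - 26536) = 171 + (4 - 121/488)/(-15100) = 171 + (1831/488)*(-1/15100) = 171 - 1831/7368800 = 1260062969/7368800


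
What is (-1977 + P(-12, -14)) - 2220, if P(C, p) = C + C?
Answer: -4221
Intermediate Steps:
P(C, p) = 2*C
(-1977 + P(-12, -14)) - 2220 = (-1977 + 2*(-12)) - 2220 = (-1977 - 24) - 2220 = -2001 - 2220 = -4221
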